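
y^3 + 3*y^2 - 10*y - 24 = (y - 3)*(y + 2)*(y + 4)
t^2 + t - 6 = (t - 2)*(t + 3)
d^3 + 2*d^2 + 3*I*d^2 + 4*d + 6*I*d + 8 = (d + 2)*(d - I)*(d + 4*I)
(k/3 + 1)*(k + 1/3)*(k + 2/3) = k^3/3 + 4*k^2/3 + 29*k/27 + 2/9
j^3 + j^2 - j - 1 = (j - 1)*(j + 1)^2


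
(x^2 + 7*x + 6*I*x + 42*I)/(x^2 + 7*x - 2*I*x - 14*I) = (x + 6*I)/(x - 2*I)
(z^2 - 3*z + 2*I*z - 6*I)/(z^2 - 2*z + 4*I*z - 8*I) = (z^2 + z*(-3 + 2*I) - 6*I)/(z^2 + z*(-2 + 4*I) - 8*I)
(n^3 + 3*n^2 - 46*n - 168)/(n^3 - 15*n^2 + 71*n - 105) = (n^2 + 10*n + 24)/(n^2 - 8*n + 15)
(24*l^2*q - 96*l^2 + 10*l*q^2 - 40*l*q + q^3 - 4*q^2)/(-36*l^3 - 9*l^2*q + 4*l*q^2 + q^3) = (6*l*q - 24*l + q^2 - 4*q)/(-9*l^2 + q^2)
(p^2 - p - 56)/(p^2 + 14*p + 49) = (p - 8)/(p + 7)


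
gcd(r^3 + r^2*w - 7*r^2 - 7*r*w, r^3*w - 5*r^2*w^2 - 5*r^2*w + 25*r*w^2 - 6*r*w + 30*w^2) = 1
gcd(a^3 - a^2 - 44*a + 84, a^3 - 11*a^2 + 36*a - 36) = a^2 - 8*a + 12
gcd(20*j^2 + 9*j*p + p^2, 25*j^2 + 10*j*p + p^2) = 5*j + p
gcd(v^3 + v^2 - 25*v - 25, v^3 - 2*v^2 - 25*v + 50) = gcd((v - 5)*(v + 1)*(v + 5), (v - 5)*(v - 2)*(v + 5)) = v^2 - 25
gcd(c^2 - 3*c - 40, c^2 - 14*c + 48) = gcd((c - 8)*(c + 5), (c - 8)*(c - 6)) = c - 8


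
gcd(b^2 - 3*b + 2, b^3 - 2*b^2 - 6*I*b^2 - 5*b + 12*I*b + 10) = b - 2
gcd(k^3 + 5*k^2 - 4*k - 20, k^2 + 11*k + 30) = k + 5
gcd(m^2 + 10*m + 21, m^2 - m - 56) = m + 7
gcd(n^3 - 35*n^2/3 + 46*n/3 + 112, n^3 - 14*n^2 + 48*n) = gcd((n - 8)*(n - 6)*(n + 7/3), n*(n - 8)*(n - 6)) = n^2 - 14*n + 48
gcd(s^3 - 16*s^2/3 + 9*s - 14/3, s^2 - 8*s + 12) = s - 2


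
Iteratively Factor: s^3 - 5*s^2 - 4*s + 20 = (s - 5)*(s^2 - 4) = (s - 5)*(s + 2)*(s - 2)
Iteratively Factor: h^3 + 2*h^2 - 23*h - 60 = (h - 5)*(h^2 + 7*h + 12) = (h - 5)*(h + 3)*(h + 4)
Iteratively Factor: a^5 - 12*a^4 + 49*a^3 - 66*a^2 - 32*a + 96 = (a - 4)*(a^4 - 8*a^3 + 17*a^2 + 2*a - 24) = (a - 4)^2*(a^3 - 4*a^2 + a + 6) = (a - 4)^2*(a + 1)*(a^2 - 5*a + 6) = (a - 4)^2*(a - 2)*(a + 1)*(a - 3)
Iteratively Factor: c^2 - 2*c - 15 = (c - 5)*(c + 3)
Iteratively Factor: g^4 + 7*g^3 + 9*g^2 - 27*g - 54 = (g + 3)*(g^3 + 4*g^2 - 3*g - 18) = (g + 3)^2*(g^2 + g - 6) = (g + 3)^3*(g - 2)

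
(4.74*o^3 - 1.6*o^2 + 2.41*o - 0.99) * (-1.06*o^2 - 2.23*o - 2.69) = -5.0244*o^5 - 8.8742*o^4 - 11.7372*o^3 - 0.0208999999999993*o^2 - 4.2752*o + 2.6631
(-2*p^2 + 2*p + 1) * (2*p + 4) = -4*p^3 - 4*p^2 + 10*p + 4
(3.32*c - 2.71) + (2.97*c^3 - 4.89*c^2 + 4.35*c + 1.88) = 2.97*c^3 - 4.89*c^2 + 7.67*c - 0.83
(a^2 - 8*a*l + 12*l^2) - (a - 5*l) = a^2 - 8*a*l - a + 12*l^2 + 5*l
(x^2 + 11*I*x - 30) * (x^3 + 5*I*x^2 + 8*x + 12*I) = x^5 + 16*I*x^4 - 77*x^3 - 50*I*x^2 - 372*x - 360*I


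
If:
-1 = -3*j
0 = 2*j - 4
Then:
No Solution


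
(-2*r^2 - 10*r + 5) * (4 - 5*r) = 10*r^3 + 42*r^2 - 65*r + 20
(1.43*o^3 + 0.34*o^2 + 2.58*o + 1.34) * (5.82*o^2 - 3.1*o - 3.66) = 8.3226*o^5 - 2.4542*o^4 + 8.7278*o^3 - 1.4436*o^2 - 13.5968*o - 4.9044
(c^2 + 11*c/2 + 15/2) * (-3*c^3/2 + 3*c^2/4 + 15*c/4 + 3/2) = -3*c^5/2 - 15*c^4/2 - 27*c^3/8 + 111*c^2/4 + 291*c/8 + 45/4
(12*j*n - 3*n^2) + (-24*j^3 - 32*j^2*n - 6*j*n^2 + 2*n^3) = -24*j^3 - 32*j^2*n - 6*j*n^2 + 12*j*n + 2*n^3 - 3*n^2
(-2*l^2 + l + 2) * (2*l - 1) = -4*l^3 + 4*l^2 + 3*l - 2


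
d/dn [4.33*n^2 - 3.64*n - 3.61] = 8.66*n - 3.64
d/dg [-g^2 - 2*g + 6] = -2*g - 2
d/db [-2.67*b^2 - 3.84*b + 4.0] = -5.34*b - 3.84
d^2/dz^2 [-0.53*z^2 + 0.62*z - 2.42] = -1.06000000000000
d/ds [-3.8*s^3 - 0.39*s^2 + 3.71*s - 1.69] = -11.4*s^2 - 0.78*s + 3.71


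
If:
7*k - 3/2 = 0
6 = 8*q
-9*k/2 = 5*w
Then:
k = 3/14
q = 3/4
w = -27/140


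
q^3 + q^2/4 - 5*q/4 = q*(q - 1)*(q + 5/4)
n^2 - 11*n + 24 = (n - 8)*(n - 3)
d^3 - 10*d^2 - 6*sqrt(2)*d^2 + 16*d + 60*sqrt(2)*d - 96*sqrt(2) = (d - 8)*(d - 2)*(d - 6*sqrt(2))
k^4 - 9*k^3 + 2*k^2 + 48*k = k*(k - 8)*(k - 3)*(k + 2)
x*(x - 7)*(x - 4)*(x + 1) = x^4 - 10*x^3 + 17*x^2 + 28*x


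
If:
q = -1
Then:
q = -1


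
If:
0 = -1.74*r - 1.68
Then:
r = -0.97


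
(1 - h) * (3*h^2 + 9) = -3*h^3 + 3*h^2 - 9*h + 9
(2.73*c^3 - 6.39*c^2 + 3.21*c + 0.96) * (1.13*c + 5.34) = 3.0849*c^4 + 7.3575*c^3 - 30.4953*c^2 + 18.2262*c + 5.1264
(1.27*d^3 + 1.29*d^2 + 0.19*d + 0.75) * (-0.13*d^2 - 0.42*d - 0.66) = -0.1651*d^5 - 0.7011*d^4 - 1.4047*d^3 - 1.0287*d^2 - 0.4404*d - 0.495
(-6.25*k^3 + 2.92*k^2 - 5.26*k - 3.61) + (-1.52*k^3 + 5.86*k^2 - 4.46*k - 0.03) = -7.77*k^3 + 8.78*k^2 - 9.72*k - 3.64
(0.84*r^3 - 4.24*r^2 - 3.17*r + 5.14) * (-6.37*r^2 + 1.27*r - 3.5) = -5.3508*r^5 + 28.0756*r^4 + 11.8681*r^3 - 21.9277*r^2 + 17.6228*r - 17.99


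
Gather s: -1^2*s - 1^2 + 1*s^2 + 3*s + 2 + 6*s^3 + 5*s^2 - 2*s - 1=6*s^3 + 6*s^2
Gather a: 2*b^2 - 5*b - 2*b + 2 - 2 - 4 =2*b^2 - 7*b - 4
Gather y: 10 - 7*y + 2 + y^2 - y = y^2 - 8*y + 12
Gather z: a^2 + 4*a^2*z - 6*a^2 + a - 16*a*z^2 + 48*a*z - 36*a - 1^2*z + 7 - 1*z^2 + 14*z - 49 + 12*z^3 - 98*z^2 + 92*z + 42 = -5*a^2 - 35*a + 12*z^3 + z^2*(-16*a - 99) + z*(4*a^2 + 48*a + 105)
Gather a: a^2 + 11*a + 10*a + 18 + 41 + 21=a^2 + 21*a + 80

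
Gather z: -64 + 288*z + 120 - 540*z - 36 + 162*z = 20 - 90*z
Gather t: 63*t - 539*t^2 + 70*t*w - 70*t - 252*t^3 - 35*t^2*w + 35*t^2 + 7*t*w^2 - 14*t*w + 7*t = -252*t^3 + t^2*(-35*w - 504) + t*(7*w^2 + 56*w)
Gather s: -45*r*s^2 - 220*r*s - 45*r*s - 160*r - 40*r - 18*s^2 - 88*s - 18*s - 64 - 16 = -200*r + s^2*(-45*r - 18) + s*(-265*r - 106) - 80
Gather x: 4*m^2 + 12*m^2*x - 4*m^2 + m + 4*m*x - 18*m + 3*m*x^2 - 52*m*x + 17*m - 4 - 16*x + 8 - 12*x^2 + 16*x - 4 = x^2*(3*m - 12) + x*(12*m^2 - 48*m)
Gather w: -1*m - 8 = -m - 8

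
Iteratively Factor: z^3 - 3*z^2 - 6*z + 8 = (z - 4)*(z^2 + z - 2) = (z - 4)*(z + 2)*(z - 1)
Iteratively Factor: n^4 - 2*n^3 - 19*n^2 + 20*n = (n + 4)*(n^3 - 6*n^2 + 5*n) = (n - 5)*(n + 4)*(n^2 - n) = n*(n - 5)*(n + 4)*(n - 1)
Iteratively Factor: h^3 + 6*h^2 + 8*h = (h + 4)*(h^2 + 2*h) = (h + 2)*(h + 4)*(h)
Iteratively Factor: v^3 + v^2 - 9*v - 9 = (v - 3)*(v^2 + 4*v + 3) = (v - 3)*(v + 3)*(v + 1)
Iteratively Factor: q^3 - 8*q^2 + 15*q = (q - 3)*(q^2 - 5*q) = (q - 5)*(q - 3)*(q)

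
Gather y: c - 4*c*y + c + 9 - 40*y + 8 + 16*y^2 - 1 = 2*c + 16*y^2 + y*(-4*c - 40) + 16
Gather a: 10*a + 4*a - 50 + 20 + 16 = 14*a - 14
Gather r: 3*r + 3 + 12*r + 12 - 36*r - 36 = -21*r - 21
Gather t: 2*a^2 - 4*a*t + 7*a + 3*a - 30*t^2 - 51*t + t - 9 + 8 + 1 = 2*a^2 + 10*a - 30*t^2 + t*(-4*a - 50)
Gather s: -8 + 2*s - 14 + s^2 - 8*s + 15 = s^2 - 6*s - 7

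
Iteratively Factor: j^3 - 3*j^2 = (j)*(j^2 - 3*j) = j^2*(j - 3)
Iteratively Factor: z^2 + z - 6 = (z - 2)*(z + 3)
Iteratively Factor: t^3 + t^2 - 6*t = (t - 2)*(t^2 + 3*t) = t*(t - 2)*(t + 3)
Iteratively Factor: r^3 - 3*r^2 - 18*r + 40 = (r - 5)*(r^2 + 2*r - 8) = (r - 5)*(r - 2)*(r + 4)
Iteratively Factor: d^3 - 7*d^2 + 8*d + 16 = (d - 4)*(d^2 - 3*d - 4) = (d - 4)^2*(d + 1)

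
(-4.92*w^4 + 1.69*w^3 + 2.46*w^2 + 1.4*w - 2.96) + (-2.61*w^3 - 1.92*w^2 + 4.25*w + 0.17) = -4.92*w^4 - 0.92*w^3 + 0.54*w^2 + 5.65*w - 2.79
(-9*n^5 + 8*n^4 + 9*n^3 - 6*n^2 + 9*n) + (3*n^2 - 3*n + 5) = -9*n^5 + 8*n^4 + 9*n^3 - 3*n^2 + 6*n + 5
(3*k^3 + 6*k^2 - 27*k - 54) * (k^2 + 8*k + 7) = 3*k^5 + 30*k^4 + 42*k^3 - 228*k^2 - 621*k - 378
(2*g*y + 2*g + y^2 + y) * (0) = 0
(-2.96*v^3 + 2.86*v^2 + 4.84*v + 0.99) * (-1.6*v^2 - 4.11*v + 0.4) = 4.736*v^5 + 7.5896*v^4 - 20.6826*v^3 - 20.3324*v^2 - 2.1329*v + 0.396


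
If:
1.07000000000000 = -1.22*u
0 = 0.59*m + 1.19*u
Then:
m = 1.77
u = -0.88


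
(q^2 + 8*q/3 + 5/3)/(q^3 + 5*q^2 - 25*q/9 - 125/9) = 3*(q + 1)/(3*q^2 + 10*q - 25)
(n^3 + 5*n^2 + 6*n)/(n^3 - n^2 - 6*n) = (n + 3)/(n - 3)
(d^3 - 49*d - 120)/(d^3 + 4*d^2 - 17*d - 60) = (d - 8)/(d - 4)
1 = 1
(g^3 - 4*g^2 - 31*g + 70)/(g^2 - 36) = (g^3 - 4*g^2 - 31*g + 70)/(g^2 - 36)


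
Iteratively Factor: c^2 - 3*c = (c)*(c - 3)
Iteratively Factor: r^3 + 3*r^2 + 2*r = (r)*(r^2 + 3*r + 2) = r*(r + 1)*(r + 2)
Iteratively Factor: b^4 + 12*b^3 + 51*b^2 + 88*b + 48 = (b + 4)*(b^3 + 8*b^2 + 19*b + 12) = (b + 1)*(b + 4)*(b^2 + 7*b + 12) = (b + 1)*(b + 4)^2*(b + 3)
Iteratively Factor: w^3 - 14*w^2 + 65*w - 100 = (w - 5)*(w^2 - 9*w + 20) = (w - 5)^2*(w - 4)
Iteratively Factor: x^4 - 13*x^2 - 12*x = (x - 4)*(x^3 + 4*x^2 + 3*x) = (x - 4)*(x + 3)*(x^2 + x) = (x - 4)*(x + 1)*(x + 3)*(x)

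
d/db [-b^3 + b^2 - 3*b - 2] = -3*b^2 + 2*b - 3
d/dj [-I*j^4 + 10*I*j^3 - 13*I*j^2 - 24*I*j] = I*(-4*j^3 + 30*j^2 - 26*j - 24)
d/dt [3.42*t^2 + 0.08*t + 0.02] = 6.84*t + 0.08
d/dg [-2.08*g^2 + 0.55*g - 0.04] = 0.55 - 4.16*g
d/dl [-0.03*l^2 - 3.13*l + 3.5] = -0.06*l - 3.13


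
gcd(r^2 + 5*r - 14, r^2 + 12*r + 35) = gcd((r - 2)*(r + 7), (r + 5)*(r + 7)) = r + 7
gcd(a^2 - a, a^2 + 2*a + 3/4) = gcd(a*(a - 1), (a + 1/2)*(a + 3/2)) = 1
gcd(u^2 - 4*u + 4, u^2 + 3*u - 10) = u - 2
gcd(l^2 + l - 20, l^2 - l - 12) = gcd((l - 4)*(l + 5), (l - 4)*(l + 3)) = l - 4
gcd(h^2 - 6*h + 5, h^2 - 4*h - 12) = 1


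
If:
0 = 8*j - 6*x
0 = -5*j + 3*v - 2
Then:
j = 3*x/4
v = 5*x/4 + 2/3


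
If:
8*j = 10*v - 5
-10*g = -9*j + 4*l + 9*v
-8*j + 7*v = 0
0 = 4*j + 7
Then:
No Solution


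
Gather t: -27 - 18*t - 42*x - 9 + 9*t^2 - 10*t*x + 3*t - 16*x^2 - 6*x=9*t^2 + t*(-10*x - 15) - 16*x^2 - 48*x - 36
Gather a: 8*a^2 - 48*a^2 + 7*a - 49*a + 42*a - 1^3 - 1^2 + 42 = 40 - 40*a^2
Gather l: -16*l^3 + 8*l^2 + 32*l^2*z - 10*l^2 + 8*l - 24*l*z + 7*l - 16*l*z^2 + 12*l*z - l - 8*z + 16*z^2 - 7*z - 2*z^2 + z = -16*l^3 + l^2*(32*z - 2) + l*(-16*z^2 - 12*z + 14) + 14*z^2 - 14*z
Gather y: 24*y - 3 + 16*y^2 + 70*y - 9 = 16*y^2 + 94*y - 12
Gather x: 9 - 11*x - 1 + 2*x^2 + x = 2*x^2 - 10*x + 8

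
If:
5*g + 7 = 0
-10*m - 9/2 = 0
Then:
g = -7/5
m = -9/20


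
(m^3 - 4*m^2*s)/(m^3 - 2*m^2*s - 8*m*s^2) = m/(m + 2*s)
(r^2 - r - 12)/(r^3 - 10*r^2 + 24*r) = (r + 3)/(r*(r - 6))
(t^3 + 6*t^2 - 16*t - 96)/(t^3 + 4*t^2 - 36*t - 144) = (t - 4)/(t - 6)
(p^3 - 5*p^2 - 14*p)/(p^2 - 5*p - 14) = p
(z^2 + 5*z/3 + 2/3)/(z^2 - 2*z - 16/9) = 3*(z + 1)/(3*z - 8)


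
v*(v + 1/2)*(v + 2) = v^3 + 5*v^2/2 + v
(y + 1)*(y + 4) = y^2 + 5*y + 4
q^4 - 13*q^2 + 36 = (q - 3)*(q - 2)*(q + 2)*(q + 3)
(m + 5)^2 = m^2 + 10*m + 25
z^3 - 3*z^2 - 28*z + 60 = (z - 6)*(z - 2)*(z + 5)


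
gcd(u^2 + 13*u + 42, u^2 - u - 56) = u + 7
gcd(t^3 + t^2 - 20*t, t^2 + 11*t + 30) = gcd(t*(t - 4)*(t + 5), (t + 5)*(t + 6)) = t + 5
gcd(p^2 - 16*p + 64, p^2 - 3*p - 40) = p - 8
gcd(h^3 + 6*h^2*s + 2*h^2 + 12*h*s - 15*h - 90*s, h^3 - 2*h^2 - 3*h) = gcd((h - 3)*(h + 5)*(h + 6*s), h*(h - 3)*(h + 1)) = h - 3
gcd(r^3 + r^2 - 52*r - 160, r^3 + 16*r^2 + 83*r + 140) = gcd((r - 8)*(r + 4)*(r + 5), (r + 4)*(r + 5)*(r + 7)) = r^2 + 9*r + 20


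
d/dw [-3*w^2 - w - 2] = -6*w - 1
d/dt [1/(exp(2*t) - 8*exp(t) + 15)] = 2*(4 - exp(t))*exp(t)/(exp(2*t) - 8*exp(t) + 15)^2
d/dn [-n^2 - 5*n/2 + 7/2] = -2*n - 5/2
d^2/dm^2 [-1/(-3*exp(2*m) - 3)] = 4*(exp(2*m) - 1)*exp(2*m)/(3*(exp(2*m) + 1)^3)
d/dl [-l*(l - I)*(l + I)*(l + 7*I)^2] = -5*l^4 - 56*I*l^3 + 144*l^2 - 28*I*l + 49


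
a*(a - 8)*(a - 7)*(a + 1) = a^4 - 14*a^3 + 41*a^2 + 56*a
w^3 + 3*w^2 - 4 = (w - 1)*(w + 2)^2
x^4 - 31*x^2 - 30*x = x*(x - 6)*(x + 1)*(x + 5)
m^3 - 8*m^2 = m^2*(m - 8)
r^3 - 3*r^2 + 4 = (r - 2)^2*(r + 1)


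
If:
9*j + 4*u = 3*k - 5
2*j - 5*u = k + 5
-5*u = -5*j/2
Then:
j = -8/5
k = -21/5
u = -4/5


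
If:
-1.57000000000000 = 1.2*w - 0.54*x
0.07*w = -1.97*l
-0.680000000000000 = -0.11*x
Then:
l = -0.05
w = 1.47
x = 6.18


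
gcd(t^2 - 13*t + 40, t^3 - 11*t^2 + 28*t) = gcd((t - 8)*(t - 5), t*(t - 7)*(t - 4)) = 1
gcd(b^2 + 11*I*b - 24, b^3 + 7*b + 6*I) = 1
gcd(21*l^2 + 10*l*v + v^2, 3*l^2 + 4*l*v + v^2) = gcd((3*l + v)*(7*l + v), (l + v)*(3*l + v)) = 3*l + v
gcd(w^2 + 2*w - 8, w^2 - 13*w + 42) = 1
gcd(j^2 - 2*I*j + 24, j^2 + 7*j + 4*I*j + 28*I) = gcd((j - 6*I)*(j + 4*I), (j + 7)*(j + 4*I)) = j + 4*I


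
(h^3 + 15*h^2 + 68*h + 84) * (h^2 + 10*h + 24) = h^5 + 25*h^4 + 242*h^3 + 1124*h^2 + 2472*h + 2016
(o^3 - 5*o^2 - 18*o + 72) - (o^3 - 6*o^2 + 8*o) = o^2 - 26*o + 72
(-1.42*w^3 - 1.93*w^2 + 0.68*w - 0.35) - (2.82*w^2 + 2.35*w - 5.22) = -1.42*w^3 - 4.75*w^2 - 1.67*w + 4.87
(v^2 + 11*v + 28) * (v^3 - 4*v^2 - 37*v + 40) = v^5 + 7*v^4 - 53*v^3 - 479*v^2 - 596*v + 1120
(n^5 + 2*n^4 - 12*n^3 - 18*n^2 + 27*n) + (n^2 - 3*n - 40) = n^5 + 2*n^4 - 12*n^3 - 17*n^2 + 24*n - 40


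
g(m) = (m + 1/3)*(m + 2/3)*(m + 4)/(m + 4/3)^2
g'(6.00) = 1.06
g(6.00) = 7.85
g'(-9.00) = 1.07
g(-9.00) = -6.14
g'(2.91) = 1.16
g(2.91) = 4.45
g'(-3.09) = 2.88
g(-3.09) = 1.97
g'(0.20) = 1.62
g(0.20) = 0.83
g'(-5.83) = 1.23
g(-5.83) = -2.57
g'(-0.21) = 1.49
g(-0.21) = 0.17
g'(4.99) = 1.08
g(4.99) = 6.77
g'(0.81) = 1.46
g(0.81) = 1.77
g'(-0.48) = 0.47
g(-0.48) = -0.13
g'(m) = (m + 1/3)*(m + 2/3)/(m + 4/3)^2 - 2*(m + 1/3)*(m + 2/3)*(m + 4)/(m + 4/3)^3 + (m + 1/3)*(m + 4)/(m + 4/3)^2 + (m + 2/3)*(m + 4)/(m + 4/3)^2 = (27*m^3 + 108*m^2 + 246*m + 104)/(27*m^3 + 108*m^2 + 144*m + 64)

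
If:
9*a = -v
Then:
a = -v/9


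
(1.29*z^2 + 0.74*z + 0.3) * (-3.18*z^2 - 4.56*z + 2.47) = -4.1022*z^4 - 8.2356*z^3 - 1.1421*z^2 + 0.4598*z + 0.741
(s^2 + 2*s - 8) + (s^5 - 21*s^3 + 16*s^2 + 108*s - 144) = s^5 - 21*s^3 + 17*s^2 + 110*s - 152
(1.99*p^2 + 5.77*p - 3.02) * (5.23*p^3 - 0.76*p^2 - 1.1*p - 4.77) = 10.4077*p^5 + 28.6647*p^4 - 22.3688*p^3 - 13.5441*p^2 - 24.2009*p + 14.4054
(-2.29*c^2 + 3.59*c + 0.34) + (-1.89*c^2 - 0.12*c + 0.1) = -4.18*c^2 + 3.47*c + 0.44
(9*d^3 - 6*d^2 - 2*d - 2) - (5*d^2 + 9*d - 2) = 9*d^3 - 11*d^2 - 11*d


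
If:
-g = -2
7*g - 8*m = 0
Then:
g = 2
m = 7/4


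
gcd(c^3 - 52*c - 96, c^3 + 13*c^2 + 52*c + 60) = c^2 + 8*c + 12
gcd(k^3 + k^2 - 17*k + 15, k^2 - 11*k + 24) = k - 3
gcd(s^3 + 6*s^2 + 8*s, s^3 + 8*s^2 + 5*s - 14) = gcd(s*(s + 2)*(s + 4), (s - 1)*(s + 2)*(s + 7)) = s + 2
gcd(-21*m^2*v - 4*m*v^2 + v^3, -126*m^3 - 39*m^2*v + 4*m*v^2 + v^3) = 3*m + v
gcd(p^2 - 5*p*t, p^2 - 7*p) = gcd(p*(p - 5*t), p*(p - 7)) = p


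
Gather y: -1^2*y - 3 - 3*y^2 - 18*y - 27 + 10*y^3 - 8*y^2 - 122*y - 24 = 10*y^3 - 11*y^2 - 141*y - 54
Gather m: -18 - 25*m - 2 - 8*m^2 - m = -8*m^2 - 26*m - 20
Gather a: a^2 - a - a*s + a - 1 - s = a^2 - a*s - s - 1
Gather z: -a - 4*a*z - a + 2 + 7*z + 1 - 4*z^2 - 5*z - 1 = -2*a - 4*z^2 + z*(2 - 4*a) + 2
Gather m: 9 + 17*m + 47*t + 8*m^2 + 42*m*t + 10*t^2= 8*m^2 + m*(42*t + 17) + 10*t^2 + 47*t + 9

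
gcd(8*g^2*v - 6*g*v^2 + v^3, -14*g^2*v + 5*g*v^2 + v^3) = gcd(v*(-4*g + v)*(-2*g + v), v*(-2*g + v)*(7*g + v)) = -2*g*v + v^2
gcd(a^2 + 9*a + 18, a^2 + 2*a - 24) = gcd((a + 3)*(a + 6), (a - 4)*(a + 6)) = a + 6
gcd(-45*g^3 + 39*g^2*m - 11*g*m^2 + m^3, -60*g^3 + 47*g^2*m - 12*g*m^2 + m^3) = 15*g^2 - 8*g*m + m^2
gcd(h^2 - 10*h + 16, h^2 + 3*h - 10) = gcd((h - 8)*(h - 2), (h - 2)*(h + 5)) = h - 2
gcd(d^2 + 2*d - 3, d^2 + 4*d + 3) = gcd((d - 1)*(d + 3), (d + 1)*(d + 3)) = d + 3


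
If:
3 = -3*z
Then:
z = -1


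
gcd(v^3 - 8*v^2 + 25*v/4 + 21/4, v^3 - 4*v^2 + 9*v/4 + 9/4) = v^2 - v - 3/4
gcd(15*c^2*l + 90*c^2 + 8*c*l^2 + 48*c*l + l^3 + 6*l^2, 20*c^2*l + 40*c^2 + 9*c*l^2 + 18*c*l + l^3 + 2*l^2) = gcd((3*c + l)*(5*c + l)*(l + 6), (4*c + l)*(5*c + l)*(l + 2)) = 5*c + l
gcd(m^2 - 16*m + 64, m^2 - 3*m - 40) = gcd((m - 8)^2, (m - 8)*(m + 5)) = m - 8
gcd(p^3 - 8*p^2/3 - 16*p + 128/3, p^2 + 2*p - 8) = p + 4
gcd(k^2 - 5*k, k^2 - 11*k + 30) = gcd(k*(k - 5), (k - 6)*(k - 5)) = k - 5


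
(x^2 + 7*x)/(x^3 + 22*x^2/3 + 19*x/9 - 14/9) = 9*x/(9*x^2 + 3*x - 2)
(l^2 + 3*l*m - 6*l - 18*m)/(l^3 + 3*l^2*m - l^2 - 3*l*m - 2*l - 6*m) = (l - 6)/(l^2 - l - 2)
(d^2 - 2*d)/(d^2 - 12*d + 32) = d*(d - 2)/(d^2 - 12*d + 32)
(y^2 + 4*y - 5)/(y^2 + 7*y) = (y^2 + 4*y - 5)/(y*(y + 7))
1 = 1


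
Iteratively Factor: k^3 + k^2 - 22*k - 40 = (k + 4)*(k^2 - 3*k - 10) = (k - 5)*(k + 4)*(k + 2)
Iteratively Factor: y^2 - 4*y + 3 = (y - 3)*(y - 1)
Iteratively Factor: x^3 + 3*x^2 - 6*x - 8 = (x + 1)*(x^2 + 2*x - 8) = (x + 1)*(x + 4)*(x - 2)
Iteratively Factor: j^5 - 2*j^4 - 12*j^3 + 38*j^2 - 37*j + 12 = (j - 1)*(j^4 - j^3 - 13*j^2 + 25*j - 12) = (j - 1)^2*(j^3 - 13*j + 12) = (j - 1)^3*(j^2 + j - 12) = (j - 3)*(j - 1)^3*(j + 4)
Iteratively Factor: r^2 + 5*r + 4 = (r + 4)*(r + 1)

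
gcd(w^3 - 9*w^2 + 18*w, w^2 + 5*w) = w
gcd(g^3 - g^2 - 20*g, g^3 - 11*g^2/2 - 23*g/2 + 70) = g - 5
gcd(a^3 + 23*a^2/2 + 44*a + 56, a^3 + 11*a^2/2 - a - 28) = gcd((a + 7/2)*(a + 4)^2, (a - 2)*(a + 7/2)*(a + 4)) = a^2 + 15*a/2 + 14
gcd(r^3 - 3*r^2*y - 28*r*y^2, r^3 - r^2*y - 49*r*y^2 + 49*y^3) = -r + 7*y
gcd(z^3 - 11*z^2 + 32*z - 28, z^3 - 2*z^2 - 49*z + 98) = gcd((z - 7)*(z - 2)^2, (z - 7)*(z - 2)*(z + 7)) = z^2 - 9*z + 14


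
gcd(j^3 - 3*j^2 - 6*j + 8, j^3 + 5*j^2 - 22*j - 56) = j^2 - 2*j - 8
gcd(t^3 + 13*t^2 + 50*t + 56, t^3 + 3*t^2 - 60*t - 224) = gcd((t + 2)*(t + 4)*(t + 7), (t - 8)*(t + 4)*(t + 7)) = t^2 + 11*t + 28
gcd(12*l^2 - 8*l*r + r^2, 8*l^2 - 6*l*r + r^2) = -2*l + r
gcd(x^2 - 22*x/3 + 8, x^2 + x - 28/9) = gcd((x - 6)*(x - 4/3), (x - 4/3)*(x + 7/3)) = x - 4/3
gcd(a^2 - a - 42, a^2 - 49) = a - 7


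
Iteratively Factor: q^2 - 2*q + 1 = (q - 1)*(q - 1)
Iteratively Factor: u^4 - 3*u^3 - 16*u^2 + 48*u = (u - 4)*(u^3 + u^2 - 12*u) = (u - 4)*(u + 4)*(u^2 - 3*u) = u*(u - 4)*(u + 4)*(u - 3)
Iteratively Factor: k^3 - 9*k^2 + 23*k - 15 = (k - 3)*(k^2 - 6*k + 5) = (k - 3)*(k - 1)*(k - 5)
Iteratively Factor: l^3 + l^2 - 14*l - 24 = (l + 3)*(l^2 - 2*l - 8) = (l + 2)*(l + 3)*(l - 4)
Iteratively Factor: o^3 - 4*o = (o - 2)*(o^2 + 2*o) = o*(o - 2)*(o + 2)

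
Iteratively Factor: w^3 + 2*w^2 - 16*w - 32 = (w + 2)*(w^2 - 16) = (w + 2)*(w + 4)*(w - 4)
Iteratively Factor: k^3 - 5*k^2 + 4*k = (k - 1)*(k^2 - 4*k) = k*(k - 1)*(k - 4)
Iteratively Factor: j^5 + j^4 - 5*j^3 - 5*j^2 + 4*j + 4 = (j - 1)*(j^4 + 2*j^3 - 3*j^2 - 8*j - 4) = (j - 2)*(j - 1)*(j^3 + 4*j^2 + 5*j + 2) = (j - 2)*(j - 1)*(j + 1)*(j^2 + 3*j + 2) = (j - 2)*(j - 1)*(j + 1)^2*(j + 2)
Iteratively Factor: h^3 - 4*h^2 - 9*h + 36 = (h + 3)*(h^2 - 7*h + 12) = (h - 3)*(h + 3)*(h - 4)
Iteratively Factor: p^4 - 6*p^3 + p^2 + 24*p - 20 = (p - 1)*(p^3 - 5*p^2 - 4*p + 20) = (p - 5)*(p - 1)*(p^2 - 4) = (p - 5)*(p - 2)*(p - 1)*(p + 2)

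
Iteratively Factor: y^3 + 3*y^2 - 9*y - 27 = (y + 3)*(y^2 - 9) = (y + 3)^2*(y - 3)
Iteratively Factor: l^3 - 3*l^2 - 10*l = (l + 2)*(l^2 - 5*l) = (l - 5)*(l + 2)*(l)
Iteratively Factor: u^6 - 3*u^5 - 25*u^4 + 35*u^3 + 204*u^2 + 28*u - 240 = (u - 1)*(u^5 - 2*u^4 - 27*u^3 + 8*u^2 + 212*u + 240) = (u - 1)*(u + 2)*(u^4 - 4*u^3 - 19*u^2 + 46*u + 120) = (u - 5)*(u - 1)*(u + 2)*(u^3 + u^2 - 14*u - 24) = (u - 5)*(u - 4)*(u - 1)*(u + 2)*(u^2 + 5*u + 6) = (u - 5)*(u - 4)*(u - 1)*(u + 2)^2*(u + 3)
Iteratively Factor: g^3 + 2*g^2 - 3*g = (g - 1)*(g^2 + 3*g) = g*(g - 1)*(g + 3)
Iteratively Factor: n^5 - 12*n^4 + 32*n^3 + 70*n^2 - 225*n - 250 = (n + 2)*(n^4 - 14*n^3 + 60*n^2 - 50*n - 125) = (n + 1)*(n + 2)*(n^3 - 15*n^2 + 75*n - 125) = (n - 5)*(n + 1)*(n + 2)*(n^2 - 10*n + 25) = (n - 5)^2*(n + 1)*(n + 2)*(n - 5)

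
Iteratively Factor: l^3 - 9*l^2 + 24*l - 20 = (l - 5)*(l^2 - 4*l + 4) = (l - 5)*(l - 2)*(l - 2)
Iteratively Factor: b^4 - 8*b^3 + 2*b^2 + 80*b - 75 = (b - 5)*(b^3 - 3*b^2 - 13*b + 15) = (b - 5)*(b - 1)*(b^2 - 2*b - 15) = (b - 5)*(b - 1)*(b + 3)*(b - 5)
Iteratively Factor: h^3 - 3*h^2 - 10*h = (h)*(h^2 - 3*h - 10) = h*(h + 2)*(h - 5)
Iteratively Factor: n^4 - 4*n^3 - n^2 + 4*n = (n - 4)*(n^3 - n) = (n - 4)*(n - 1)*(n^2 + n) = n*(n - 4)*(n - 1)*(n + 1)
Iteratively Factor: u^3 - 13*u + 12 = (u - 3)*(u^2 + 3*u - 4) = (u - 3)*(u - 1)*(u + 4)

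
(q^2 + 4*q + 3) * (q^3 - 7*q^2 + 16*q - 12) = q^5 - 3*q^4 - 9*q^3 + 31*q^2 - 36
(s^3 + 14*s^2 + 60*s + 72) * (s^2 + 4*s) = s^5 + 18*s^4 + 116*s^3 + 312*s^2 + 288*s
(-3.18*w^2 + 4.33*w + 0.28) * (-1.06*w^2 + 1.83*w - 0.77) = 3.3708*w^4 - 10.4092*w^3 + 10.0757*w^2 - 2.8217*w - 0.2156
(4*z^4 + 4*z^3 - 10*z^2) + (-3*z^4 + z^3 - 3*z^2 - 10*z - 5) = z^4 + 5*z^3 - 13*z^2 - 10*z - 5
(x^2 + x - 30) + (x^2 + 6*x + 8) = 2*x^2 + 7*x - 22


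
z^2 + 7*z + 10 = (z + 2)*(z + 5)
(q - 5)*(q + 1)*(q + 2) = q^3 - 2*q^2 - 13*q - 10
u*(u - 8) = u^2 - 8*u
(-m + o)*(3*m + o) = -3*m^2 + 2*m*o + o^2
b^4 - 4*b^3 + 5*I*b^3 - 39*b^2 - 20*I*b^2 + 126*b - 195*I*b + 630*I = (b - 7)*(b - 3)*(b + 6)*(b + 5*I)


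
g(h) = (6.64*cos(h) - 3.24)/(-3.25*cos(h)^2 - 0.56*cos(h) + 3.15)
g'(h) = (-6.5*sin(h)*cos(h) - 0.56*sin(h))*(6.64*cos(h) - 3.24)/(-3.25*cos(h)^2 - 0.56*cos(h) + 3.15)^2 - 6.64*sin(h)/(-3.25*cos(h)^2 - 0.56*cos(h) + 3.15) = (-21.58*cos(h)^2 + 21.06*cos(h) - 19.1016)*sin(h)/(10.5625*cos(h)^4 + 3.64*cos(h)^3 - 20.1614*cos(h)^2 - 3.528*cos(h) + 9.9225)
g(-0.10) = -5.39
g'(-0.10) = 4.99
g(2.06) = -2.36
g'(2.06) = -4.10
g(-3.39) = -15.14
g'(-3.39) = -35.97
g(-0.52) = 11.66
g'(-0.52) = 181.18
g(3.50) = -11.47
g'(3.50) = 29.81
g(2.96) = -17.55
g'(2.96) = -35.36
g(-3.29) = -18.68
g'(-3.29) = -32.76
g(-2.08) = -2.44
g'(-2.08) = 4.29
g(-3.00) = -18.90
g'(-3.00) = 32.00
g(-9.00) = -9.65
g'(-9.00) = 25.02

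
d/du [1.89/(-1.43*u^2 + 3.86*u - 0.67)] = (5.4054*u - 7.2954)/(1.43*u^2 - 3.86*u + 0.67)^2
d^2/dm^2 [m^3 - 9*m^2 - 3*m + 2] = 6*m - 18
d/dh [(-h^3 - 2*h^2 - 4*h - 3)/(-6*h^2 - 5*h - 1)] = (6*h^4 + 10*h^3 - 11*h^2 - 32*h - 11)/(36*h^4 + 60*h^3 + 37*h^2 + 10*h + 1)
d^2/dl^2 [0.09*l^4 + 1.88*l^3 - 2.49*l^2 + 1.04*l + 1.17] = 1.08*l^2 + 11.28*l - 4.98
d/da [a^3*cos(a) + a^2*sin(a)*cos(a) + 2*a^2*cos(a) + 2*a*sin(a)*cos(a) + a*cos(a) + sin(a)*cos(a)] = -a^3*sin(a) - 2*a^2*sin(a) + 3*a^2*cos(a) + a^2*cos(2*a) - a*sin(a) + sqrt(2)*a*sin(2*a + pi/4) + 4*a*cos(a) + a*cos(2*a) + sqrt(2)*sin(2*a + pi/4) + cos(a)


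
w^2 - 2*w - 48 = (w - 8)*(w + 6)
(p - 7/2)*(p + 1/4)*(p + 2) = p^3 - 5*p^2/4 - 59*p/8 - 7/4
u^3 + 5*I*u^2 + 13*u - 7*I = (u - I)^2*(u + 7*I)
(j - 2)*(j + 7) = j^2 + 5*j - 14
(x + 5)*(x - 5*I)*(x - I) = x^3 + 5*x^2 - 6*I*x^2 - 5*x - 30*I*x - 25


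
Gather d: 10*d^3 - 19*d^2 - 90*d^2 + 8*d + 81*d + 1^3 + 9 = 10*d^3 - 109*d^2 + 89*d + 10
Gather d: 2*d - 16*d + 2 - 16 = -14*d - 14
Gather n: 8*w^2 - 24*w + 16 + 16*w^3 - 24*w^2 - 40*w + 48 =16*w^3 - 16*w^2 - 64*w + 64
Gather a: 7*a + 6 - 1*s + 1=7*a - s + 7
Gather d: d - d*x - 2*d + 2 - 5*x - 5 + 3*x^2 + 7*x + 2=d*(-x - 1) + 3*x^2 + 2*x - 1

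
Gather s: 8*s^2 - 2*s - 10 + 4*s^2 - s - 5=12*s^2 - 3*s - 15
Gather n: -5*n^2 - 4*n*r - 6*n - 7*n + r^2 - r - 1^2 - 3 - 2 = -5*n^2 + n*(-4*r - 13) + r^2 - r - 6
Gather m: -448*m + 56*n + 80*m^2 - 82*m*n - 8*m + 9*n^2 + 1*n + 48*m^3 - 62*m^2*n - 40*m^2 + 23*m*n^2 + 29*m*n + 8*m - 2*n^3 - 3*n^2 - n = 48*m^3 + m^2*(40 - 62*n) + m*(23*n^2 - 53*n - 448) - 2*n^3 + 6*n^2 + 56*n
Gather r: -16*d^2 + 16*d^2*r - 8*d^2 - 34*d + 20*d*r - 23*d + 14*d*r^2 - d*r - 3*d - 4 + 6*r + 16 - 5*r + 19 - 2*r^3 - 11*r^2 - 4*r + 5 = -24*d^2 - 60*d - 2*r^3 + r^2*(14*d - 11) + r*(16*d^2 + 19*d - 3) + 36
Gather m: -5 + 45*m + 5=45*m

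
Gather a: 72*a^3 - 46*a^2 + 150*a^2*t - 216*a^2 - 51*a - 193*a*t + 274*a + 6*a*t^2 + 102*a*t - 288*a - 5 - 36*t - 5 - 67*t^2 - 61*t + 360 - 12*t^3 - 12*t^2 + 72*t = 72*a^3 + a^2*(150*t - 262) + a*(6*t^2 - 91*t - 65) - 12*t^3 - 79*t^2 - 25*t + 350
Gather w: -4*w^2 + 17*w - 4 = -4*w^2 + 17*w - 4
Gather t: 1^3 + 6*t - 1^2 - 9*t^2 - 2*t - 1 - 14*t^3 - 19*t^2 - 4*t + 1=-14*t^3 - 28*t^2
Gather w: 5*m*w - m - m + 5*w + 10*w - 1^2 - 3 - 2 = -2*m + w*(5*m + 15) - 6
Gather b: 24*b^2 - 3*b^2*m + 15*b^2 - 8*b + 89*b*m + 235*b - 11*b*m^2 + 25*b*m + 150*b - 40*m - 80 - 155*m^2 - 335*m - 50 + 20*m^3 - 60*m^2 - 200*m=b^2*(39 - 3*m) + b*(-11*m^2 + 114*m + 377) + 20*m^3 - 215*m^2 - 575*m - 130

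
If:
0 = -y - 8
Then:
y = -8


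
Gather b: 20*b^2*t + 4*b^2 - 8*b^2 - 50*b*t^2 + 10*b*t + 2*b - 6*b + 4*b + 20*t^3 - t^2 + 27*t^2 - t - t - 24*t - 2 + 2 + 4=b^2*(20*t - 4) + b*(-50*t^2 + 10*t) + 20*t^3 + 26*t^2 - 26*t + 4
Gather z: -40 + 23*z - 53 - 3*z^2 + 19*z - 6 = -3*z^2 + 42*z - 99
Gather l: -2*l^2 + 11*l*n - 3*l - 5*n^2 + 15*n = -2*l^2 + l*(11*n - 3) - 5*n^2 + 15*n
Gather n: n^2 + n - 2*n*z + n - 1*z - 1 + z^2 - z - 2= n^2 + n*(2 - 2*z) + z^2 - 2*z - 3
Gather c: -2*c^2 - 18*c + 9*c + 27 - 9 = -2*c^2 - 9*c + 18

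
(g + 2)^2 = g^2 + 4*g + 4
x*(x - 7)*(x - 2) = x^3 - 9*x^2 + 14*x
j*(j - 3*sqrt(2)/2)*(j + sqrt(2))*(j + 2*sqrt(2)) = j^4 + 3*sqrt(2)*j^3/2 - 5*j^2 - 6*sqrt(2)*j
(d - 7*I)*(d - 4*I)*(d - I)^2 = d^4 - 13*I*d^3 - 51*d^2 + 67*I*d + 28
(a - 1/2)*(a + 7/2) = a^2 + 3*a - 7/4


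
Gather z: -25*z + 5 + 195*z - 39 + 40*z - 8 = 210*z - 42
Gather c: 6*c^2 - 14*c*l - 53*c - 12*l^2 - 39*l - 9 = 6*c^2 + c*(-14*l - 53) - 12*l^2 - 39*l - 9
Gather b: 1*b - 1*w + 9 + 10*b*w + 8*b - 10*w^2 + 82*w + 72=b*(10*w + 9) - 10*w^2 + 81*w + 81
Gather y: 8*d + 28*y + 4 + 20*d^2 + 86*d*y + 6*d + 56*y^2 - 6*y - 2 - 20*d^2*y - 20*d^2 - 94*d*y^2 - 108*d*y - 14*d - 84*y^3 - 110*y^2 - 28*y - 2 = -84*y^3 + y^2*(-94*d - 54) + y*(-20*d^2 - 22*d - 6)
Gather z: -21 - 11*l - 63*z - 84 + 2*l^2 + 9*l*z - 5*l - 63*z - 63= 2*l^2 - 16*l + z*(9*l - 126) - 168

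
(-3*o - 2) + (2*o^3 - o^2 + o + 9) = 2*o^3 - o^2 - 2*o + 7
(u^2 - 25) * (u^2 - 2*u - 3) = u^4 - 2*u^3 - 28*u^2 + 50*u + 75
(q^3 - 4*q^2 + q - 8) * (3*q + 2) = 3*q^4 - 10*q^3 - 5*q^2 - 22*q - 16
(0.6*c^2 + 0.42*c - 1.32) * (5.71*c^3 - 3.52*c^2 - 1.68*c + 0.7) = 3.426*c^5 + 0.2862*c^4 - 10.0236*c^3 + 4.3608*c^2 + 2.5116*c - 0.924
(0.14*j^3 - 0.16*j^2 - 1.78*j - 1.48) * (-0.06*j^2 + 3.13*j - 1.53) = -0.0084*j^5 + 0.4478*j^4 - 0.6082*j^3 - 5.2378*j^2 - 1.909*j + 2.2644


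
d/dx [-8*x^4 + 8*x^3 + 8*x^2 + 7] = 8*x*(-4*x^2 + 3*x + 2)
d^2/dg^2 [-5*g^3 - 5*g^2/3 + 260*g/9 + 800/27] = -30*g - 10/3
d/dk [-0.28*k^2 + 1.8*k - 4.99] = 1.8 - 0.56*k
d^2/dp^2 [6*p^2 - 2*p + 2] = 12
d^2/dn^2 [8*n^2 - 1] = 16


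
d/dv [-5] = 0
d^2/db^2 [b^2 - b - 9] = 2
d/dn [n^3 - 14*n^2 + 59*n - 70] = 3*n^2 - 28*n + 59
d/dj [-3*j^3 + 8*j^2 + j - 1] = -9*j^2 + 16*j + 1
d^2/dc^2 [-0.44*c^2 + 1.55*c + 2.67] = -0.880000000000000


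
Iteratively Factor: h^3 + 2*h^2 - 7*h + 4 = (h + 4)*(h^2 - 2*h + 1) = (h - 1)*(h + 4)*(h - 1)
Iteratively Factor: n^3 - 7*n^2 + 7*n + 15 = (n - 5)*(n^2 - 2*n - 3) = (n - 5)*(n - 3)*(n + 1)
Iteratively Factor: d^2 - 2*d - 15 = (d - 5)*(d + 3)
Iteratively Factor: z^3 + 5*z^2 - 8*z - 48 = (z - 3)*(z^2 + 8*z + 16) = (z - 3)*(z + 4)*(z + 4)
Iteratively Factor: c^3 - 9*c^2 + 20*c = (c - 5)*(c^2 - 4*c) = (c - 5)*(c - 4)*(c)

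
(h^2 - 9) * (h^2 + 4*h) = h^4 + 4*h^3 - 9*h^2 - 36*h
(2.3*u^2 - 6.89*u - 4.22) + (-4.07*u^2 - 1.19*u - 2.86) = -1.77*u^2 - 8.08*u - 7.08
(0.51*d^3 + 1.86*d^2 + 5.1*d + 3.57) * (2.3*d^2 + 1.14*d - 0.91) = 1.173*d^5 + 4.8594*d^4 + 13.3863*d^3 + 12.3324*d^2 - 0.5712*d - 3.2487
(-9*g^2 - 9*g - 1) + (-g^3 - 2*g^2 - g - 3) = -g^3 - 11*g^2 - 10*g - 4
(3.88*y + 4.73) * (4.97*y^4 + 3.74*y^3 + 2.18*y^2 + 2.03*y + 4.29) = 19.2836*y^5 + 38.0193*y^4 + 26.1486*y^3 + 18.1878*y^2 + 26.2471*y + 20.2917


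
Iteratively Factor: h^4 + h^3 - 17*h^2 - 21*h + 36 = (h + 3)*(h^3 - 2*h^2 - 11*h + 12) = (h + 3)^2*(h^2 - 5*h + 4) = (h - 4)*(h + 3)^2*(h - 1)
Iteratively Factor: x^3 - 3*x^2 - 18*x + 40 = (x + 4)*(x^2 - 7*x + 10) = (x - 5)*(x + 4)*(x - 2)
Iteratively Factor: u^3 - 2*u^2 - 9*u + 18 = (u - 2)*(u^2 - 9) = (u - 3)*(u - 2)*(u + 3)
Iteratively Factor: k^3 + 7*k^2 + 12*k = (k + 4)*(k^2 + 3*k) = k*(k + 4)*(k + 3)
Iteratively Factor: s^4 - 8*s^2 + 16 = (s - 2)*(s^3 + 2*s^2 - 4*s - 8) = (s - 2)^2*(s^2 + 4*s + 4) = (s - 2)^2*(s + 2)*(s + 2)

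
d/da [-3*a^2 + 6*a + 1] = 6 - 6*a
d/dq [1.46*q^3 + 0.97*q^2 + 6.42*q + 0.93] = 4.38*q^2 + 1.94*q + 6.42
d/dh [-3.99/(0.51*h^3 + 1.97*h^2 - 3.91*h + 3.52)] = (6.1047*h^2 + 15.7206*h - 15.6009)/(0.51*h^3 + 1.97*h^2 - 3.91*h + 3.52)^2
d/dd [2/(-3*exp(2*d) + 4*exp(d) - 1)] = (12*exp(d) - 8)*exp(d)/(3*exp(2*d) - 4*exp(d) + 1)^2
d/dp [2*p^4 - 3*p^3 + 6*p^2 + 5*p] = 8*p^3 - 9*p^2 + 12*p + 5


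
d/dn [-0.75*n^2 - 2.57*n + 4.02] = -1.5*n - 2.57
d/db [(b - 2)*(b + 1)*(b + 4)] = 3*b^2 + 6*b - 6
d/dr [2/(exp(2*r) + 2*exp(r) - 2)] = -4*(exp(r) + 1)*exp(r)/(exp(2*r) + 2*exp(r) - 2)^2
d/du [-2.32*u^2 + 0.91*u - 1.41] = 0.91 - 4.64*u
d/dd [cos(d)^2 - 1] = -sin(2*d)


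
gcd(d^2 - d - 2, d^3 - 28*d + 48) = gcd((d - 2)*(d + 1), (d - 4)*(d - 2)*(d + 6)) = d - 2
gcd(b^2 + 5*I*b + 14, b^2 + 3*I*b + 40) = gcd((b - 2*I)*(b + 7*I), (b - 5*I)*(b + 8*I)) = 1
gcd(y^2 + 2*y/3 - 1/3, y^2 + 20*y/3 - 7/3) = y - 1/3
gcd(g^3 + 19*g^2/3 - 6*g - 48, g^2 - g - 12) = g + 3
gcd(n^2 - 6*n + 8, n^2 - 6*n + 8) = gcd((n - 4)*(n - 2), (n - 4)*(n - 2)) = n^2 - 6*n + 8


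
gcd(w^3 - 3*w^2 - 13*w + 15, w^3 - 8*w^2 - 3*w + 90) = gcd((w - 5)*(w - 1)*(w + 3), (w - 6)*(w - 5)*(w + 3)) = w^2 - 2*w - 15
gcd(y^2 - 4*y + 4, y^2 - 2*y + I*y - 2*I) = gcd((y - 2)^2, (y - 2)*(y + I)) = y - 2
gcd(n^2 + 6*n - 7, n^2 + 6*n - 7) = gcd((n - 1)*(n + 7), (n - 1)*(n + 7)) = n^2 + 6*n - 7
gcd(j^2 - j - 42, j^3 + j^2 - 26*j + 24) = j + 6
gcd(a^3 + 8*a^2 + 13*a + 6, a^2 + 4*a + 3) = a + 1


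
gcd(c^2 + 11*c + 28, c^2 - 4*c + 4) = 1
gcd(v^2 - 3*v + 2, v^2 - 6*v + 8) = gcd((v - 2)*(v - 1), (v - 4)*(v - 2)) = v - 2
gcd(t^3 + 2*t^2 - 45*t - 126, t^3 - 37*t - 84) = t^2 - 4*t - 21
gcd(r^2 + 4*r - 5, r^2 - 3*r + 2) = r - 1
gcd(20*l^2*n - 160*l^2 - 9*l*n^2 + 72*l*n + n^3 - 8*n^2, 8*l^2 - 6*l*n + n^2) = 4*l - n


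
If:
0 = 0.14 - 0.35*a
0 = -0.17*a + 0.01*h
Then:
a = 0.40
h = 6.80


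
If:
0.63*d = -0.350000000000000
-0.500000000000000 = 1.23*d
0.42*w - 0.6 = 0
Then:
No Solution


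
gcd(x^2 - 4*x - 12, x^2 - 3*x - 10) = x + 2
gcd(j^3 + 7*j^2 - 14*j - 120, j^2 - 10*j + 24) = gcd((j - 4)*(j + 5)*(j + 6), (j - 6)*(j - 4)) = j - 4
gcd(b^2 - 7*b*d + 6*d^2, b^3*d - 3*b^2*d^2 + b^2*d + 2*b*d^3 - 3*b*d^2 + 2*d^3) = b - d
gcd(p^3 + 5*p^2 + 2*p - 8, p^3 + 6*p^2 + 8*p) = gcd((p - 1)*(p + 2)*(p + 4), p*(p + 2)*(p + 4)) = p^2 + 6*p + 8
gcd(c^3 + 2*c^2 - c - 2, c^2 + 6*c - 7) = c - 1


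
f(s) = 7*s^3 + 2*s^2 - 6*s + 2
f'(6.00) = 774.00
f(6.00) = 1550.00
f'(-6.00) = 726.00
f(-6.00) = -1402.00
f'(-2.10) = 78.21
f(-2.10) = -41.41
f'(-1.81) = 55.56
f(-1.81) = -22.10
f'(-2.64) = 129.80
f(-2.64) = -97.02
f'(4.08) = 359.89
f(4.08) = 486.23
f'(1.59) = 53.45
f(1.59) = 25.65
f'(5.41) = 630.27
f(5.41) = 1136.46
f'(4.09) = 361.65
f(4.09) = 489.84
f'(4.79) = 494.99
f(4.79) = 788.46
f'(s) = 21*s^2 + 4*s - 6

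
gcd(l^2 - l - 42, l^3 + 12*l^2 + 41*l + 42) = 1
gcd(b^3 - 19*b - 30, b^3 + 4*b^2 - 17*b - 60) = b + 3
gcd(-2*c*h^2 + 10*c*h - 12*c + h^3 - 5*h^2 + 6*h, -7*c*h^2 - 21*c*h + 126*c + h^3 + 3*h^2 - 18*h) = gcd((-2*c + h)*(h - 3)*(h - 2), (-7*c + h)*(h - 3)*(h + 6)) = h - 3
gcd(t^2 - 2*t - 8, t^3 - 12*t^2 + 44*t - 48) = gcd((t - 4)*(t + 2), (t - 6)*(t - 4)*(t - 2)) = t - 4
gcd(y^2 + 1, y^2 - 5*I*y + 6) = y + I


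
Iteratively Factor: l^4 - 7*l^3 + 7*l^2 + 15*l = (l - 3)*(l^3 - 4*l^2 - 5*l) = (l - 3)*(l + 1)*(l^2 - 5*l) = (l - 5)*(l - 3)*(l + 1)*(l)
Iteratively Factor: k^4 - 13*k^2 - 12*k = (k - 4)*(k^3 + 4*k^2 + 3*k) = (k - 4)*(k + 3)*(k^2 + k) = k*(k - 4)*(k + 3)*(k + 1)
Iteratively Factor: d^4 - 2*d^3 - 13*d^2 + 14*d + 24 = (d + 3)*(d^3 - 5*d^2 + 2*d + 8) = (d - 4)*(d + 3)*(d^2 - d - 2) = (d - 4)*(d - 2)*(d + 3)*(d + 1)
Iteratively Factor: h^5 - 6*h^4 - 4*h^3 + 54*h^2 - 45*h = (h + 3)*(h^4 - 9*h^3 + 23*h^2 - 15*h) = (h - 3)*(h + 3)*(h^3 - 6*h^2 + 5*h) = (h - 3)*(h - 1)*(h + 3)*(h^2 - 5*h) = h*(h - 3)*(h - 1)*(h + 3)*(h - 5)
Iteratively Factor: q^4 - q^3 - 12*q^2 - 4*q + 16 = (q + 2)*(q^3 - 3*q^2 - 6*q + 8) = (q + 2)^2*(q^2 - 5*q + 4) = (q - 4)*(q + 2)^2*(q - 1)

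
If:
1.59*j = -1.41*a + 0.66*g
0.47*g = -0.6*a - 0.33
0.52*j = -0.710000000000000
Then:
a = 0.76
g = -1.67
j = -1.37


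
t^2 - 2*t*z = t*(t - 2*z)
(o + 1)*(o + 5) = o^2 + 6*o + 5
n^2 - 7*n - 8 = (n - 8)*(n + 1)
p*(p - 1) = p^2 - p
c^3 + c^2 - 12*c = c*(c - 3)*(c + 4)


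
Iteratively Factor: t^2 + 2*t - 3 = (t + 3)*(t - 1)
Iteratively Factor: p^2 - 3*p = (p - 3)*(p)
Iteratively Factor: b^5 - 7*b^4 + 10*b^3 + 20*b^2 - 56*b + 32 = (b - 2)*(b^4 - 5*b^3 + 20*b - 16) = (b - 4)*(b - 2)*(b^3 - b^2 - 4*b + 4) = (b - 4)*(b - 2)*(b + 2)*(b^2 - 3*b + 2) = (b - 4)*(b - 2)^2*(b + 2)*(b - 1)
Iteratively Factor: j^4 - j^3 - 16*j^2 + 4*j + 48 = (j - 4)*(j^3 + 3*j^2 - 4*j - 12) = (j - 4)*(j - 2)*(j^2 + 5*j + 6) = (j - 4)*(j - 2)*(j + 2)*(j + 3)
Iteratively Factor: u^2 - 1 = (u - 1)*(u + 1)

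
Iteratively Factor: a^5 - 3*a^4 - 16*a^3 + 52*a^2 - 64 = (a - 2)*(a^4 - a^3 - 18*a^2 + 16*a + 32) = (a - 2)*(a + 1)*(a^3 - 2*a^2 - 16*a + 32) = (a - 4)*(a - 2)*(a + 1)*(a^2 + 2*a - 8) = (a - 4)*(a - 2)*(a + 1)*(a + 4)*(a - 2)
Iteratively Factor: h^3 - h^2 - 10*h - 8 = (h - 4)*(h^2 + 3*h + 2) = (h - 4)*(h + 1)*(h + 2)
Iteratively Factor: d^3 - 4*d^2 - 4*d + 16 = (d + 2)*(d^2 - 6*d + 8) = (d - 2)*(d + 2)*(d - 4)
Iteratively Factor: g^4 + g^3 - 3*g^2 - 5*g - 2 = (g + 1)*(g^3 - 3*g - 2) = (g + 1)^2*(g^2 - g - 2) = (g + 1)^3*(g - 2)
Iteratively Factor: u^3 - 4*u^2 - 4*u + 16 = (u + 2)*(u^2 - 6*u + 8) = (u - 4)*(u + 2)*(u - 2)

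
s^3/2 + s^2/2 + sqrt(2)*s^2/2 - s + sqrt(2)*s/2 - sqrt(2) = (s/2 + sqrt(2)/2)*(s - 1)*(s + 2)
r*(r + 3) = r^2 + 3*r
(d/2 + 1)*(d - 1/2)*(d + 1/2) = d^3/2 + d^2 - d/8 - 1/4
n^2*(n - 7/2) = n^3 - 7*n^2/2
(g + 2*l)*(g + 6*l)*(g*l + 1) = g^3*l + 8*g^2*l^2 + g^2 + 12*g*l^3 + 8*g*l + 12*l^2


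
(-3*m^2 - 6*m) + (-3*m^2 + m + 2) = -6*m^2 - 5*m + 2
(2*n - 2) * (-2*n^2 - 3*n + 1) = -4*n^3 - 2*n^2 + 8*n - 2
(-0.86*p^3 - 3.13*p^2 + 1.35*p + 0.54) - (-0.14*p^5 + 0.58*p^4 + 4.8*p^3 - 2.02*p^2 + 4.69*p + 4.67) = 0.14*p^5 - 0.58*p^4 - 5.66*p^3 - 1.11*p^2 - 3.34*p - 4.13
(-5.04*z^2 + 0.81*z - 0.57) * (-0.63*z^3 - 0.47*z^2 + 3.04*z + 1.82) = 3.1752*z^5 + 1.8585*z^4 - 15.3432*z^3 - 6.4425*z^2 - 0.2586*z - 1.0374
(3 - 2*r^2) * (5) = 15 - 10*r^2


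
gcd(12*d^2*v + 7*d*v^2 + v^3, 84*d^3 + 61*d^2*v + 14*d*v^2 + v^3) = 12*d^2 + 7*d*v + v^2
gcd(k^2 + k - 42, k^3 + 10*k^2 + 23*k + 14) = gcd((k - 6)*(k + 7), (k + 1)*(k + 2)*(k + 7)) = k + 7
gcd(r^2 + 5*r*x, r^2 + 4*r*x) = r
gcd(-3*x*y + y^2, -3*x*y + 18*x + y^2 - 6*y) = 3*x - y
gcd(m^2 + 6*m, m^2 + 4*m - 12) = m + 6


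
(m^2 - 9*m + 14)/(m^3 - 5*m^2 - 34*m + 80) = (m - 7)/(m^2 - 3*m - 40)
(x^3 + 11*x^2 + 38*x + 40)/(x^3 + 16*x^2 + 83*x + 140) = (x + 2)/(x + 7)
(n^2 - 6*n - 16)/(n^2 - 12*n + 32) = (n + 2)/(n - 4)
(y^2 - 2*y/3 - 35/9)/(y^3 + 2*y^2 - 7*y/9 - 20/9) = (3*y - 7)/(3*y^2 + y - 4)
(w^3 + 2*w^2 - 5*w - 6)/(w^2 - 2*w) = w + 4 + 3/w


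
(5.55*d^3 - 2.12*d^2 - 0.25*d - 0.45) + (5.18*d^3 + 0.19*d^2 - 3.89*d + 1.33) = 10.73*d^3 - 1.93*d^2 - 4.14*d + 0.88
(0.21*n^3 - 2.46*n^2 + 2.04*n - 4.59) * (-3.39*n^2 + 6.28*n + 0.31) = -0.7119*n^5 + 9.6582*n^4 - 22.2993*n^3 + 27.6087*n^2 - 28.1928*n - 1.4229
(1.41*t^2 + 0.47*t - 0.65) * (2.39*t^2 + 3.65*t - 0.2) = 3.3699*t^4 + 6.2698*t^3 - 0.12*t^2 - 2.4665*t + 0.13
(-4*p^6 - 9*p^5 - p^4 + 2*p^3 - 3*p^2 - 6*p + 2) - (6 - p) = -4*p^6 - 9*p^5 - p^4 + 2*p^3 - 3*p^2 - 5*p - 4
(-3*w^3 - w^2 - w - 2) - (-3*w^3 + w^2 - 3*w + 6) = -2*w^2 + 2*w - 8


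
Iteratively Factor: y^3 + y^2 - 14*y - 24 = (y + 3)*(y^2 - 2*y - 8) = (y - 4)*(y + 3)*(y + 2)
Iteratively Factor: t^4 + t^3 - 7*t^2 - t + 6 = (t - 2)*(t^3 + 3*t^2 - t - 3) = (t - 2)*(t + 1)*(t^2 + 2*t - 3) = (t - 2)*(t - 1)*(t + 1)*(t + 3)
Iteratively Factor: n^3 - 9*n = (n)*(n^2 - 9) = n*(n + 3)*(n - 3)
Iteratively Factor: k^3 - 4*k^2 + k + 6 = (k - 2)*(k^2 - 2*k - 3) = (k - 2)*(k + 1)*(k - 3)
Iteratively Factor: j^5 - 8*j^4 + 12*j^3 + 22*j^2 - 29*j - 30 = (j - 2)*(j^4 - 6*j^3 + 22*j + 15) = (j - 2)*(j + 1)*(j^3 - 7*j^2 + 7*j + 15) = (j - 2)*(j + 1)^2*(j^2 - 8*j + 15) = (j - 3)*(j - 2)*(j + 1)^2*(j - 5)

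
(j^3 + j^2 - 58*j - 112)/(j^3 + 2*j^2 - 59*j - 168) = (j + 2)/(j + 3)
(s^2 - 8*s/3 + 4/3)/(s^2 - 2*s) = (s - 2/3)/s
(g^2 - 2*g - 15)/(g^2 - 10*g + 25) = (g + 3)/(g - 5)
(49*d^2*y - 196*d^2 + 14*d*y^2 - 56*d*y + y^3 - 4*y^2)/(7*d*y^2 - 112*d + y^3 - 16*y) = (7*d + y)/(y + 4)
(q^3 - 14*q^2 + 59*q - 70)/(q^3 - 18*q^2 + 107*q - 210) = (q - 2)/(q - 6)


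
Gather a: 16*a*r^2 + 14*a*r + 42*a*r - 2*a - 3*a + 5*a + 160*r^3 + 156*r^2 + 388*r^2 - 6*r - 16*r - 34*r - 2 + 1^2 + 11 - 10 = a*(16*r^2 + 56*r) + 160*r^3 + 544*r^2 - 56*r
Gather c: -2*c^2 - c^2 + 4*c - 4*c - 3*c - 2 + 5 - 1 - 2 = -3*c^2 - 3*c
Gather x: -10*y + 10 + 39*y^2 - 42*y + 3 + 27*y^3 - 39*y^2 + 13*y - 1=27*y^3 - 39*y + 12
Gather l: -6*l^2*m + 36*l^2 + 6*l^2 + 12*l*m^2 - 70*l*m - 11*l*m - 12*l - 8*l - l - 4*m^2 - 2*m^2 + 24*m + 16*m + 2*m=l^2*(42 - 6*m) + l*(12*m^2 - 81*m - 21) - 6*m^2 + 42*m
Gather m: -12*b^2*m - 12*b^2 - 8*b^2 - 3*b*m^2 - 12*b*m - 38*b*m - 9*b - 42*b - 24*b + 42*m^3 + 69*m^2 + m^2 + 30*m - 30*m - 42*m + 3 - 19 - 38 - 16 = -20*b^2 - 75*b + 42*m^3 + m^2*(70 - 3*b) + m*(-12*b^2 - 50*b - 42) - 70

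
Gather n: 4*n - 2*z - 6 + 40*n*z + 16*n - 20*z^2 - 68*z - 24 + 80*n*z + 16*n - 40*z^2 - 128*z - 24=n*(120*z + 36) - 60*z^2 - 198*z - 54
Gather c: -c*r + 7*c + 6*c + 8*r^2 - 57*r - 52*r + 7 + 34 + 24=c*(13 - r) + 8*r^2 - 109*r + 65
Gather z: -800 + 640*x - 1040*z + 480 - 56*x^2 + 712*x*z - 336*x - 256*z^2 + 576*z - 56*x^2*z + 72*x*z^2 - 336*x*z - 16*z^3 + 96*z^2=-56*x^2 + 304*x - 16*z^3 + z^2*(72*x - 160) + z*(-56*x^2 + 376*x - 464) - 320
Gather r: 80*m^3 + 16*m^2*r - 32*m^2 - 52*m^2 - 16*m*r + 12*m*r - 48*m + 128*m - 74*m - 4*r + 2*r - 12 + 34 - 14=80*m^3 - 84*m^2 + 6*m + r*(16*m^2 - 4*m - 2) + 8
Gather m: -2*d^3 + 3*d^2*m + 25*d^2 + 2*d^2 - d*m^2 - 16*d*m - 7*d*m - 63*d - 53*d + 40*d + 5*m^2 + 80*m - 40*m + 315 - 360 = -2*d^3 + 27*d^2 - 76*d + m^2*(5 - d) + m*(3*d^2 - 23*d + 40) - 45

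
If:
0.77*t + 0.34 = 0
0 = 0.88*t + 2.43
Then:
No Solution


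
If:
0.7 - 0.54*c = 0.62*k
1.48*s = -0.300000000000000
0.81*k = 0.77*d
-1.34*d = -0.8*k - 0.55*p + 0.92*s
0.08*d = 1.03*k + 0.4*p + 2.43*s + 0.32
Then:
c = 1.04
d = 0.23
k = 0.22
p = -0.09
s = -0.20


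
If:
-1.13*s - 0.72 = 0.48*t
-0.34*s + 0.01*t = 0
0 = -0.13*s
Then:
No Solution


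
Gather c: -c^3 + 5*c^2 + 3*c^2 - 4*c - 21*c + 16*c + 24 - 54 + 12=-c^3 + 8*c^2 - 9*c - 18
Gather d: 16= 16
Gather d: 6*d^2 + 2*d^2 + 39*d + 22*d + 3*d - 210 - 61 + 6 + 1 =8*d^2 + 64*d - 264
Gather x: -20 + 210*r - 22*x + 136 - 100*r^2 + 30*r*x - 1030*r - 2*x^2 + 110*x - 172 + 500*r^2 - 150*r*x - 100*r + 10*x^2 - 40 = 400*r^2 - 920*r + 8*x^2 + x*(88 - 120*r) - 96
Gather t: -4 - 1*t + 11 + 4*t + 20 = 3*t + 27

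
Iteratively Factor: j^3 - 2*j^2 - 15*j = (j - 5)*(j^2 + 3*j) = j*(j - 5)*(j + 3)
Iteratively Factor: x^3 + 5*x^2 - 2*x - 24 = (x + 3)*(x^2 + 2*x - 8) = (x - 2)*(x + 3)*(x + 4)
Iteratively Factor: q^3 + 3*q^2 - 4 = (q - 1)*(q^2 + 4*q + 4) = (q - 1)*(q + 2)*(q + 2)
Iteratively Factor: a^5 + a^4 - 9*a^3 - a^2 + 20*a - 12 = (a + 2)*(a^4 - a^3 - 7*a^2 + 13*a - 6) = (a - 2)*(a + 2)*(a^3 + a^2 - 5*a + 3) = (a - 2)*(a - 1)*(a + 2)*(a^2 + 2*a - 3) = (a - 2)*(a - 1)^2*(a + 2)*(a + 3)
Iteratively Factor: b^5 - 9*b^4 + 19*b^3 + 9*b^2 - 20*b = (b - 1)*(b^4 - 8*b^3 + 11*b^2 + 20*b) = (b - 4)*(b - 1)*(b^3 - 4*b^2 - 5*b) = (b - 5)*(b - 4)*(b - 1)*(b^2 + b) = (b - 5)*(b - 4)*(b - 1)*(b + 1)*(b)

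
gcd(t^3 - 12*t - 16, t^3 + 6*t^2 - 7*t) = 1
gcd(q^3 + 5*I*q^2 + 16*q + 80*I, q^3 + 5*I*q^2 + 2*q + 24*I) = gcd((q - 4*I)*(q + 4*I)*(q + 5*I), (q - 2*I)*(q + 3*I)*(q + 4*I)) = q + 4*I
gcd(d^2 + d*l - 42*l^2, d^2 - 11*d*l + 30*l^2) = d - 6*l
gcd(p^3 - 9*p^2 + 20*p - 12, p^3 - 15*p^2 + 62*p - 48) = p^2 - 7*p + 6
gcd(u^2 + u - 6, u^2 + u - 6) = u^2 + u - 6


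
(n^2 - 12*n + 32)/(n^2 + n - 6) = (n^2 - 12*n + 32)/(n^2 + n - 6)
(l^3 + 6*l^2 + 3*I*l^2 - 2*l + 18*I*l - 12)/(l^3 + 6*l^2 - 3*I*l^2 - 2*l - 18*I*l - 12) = (l^2 + 3*I*l - 2)/(l^2 - 3*I*l - 2)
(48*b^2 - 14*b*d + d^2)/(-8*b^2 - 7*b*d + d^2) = (-6*b + d)/(b + d)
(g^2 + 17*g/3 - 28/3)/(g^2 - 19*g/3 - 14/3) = (-3*g^2 - 17*g + 28)/(-3*g^2 + 19*g + 14)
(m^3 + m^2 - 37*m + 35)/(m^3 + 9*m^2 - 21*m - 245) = (m - 1)/(m + 7)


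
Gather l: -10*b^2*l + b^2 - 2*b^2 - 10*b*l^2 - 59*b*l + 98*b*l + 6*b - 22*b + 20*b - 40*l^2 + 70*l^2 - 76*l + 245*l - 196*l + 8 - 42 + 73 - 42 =-b^2 + 4*b + l^2*(30 - 10*b) + l*(-10*b^2 + 39*b - 27) - 3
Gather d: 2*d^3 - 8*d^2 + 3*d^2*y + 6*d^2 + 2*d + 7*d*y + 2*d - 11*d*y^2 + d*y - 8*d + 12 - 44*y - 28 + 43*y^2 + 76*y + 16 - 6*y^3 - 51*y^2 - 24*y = 2*d^3 + d^2*(3*y - 2) + d*(-11*y^2 + 8*y - 4) - 6*y^3 - 8*y^2 + 8*y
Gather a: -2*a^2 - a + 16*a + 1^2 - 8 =-2*a^2 + 15*a - 7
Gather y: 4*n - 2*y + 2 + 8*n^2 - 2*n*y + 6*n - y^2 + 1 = 8*n^2 + 10*n - y^2 + y*(-2*n - 2) + 3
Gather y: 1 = 1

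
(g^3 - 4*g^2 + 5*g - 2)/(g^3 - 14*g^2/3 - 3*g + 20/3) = 3*(g^2 - 3*g + 2)/(3*g^2 - 11*g - 20)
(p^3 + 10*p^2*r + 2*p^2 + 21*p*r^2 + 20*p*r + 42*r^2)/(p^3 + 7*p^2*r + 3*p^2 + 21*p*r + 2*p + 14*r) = (p + 3*r)/(p + 1)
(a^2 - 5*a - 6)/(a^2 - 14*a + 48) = (a + 1)/(a - 8)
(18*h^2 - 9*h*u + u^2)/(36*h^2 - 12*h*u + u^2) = (-3*h + u)/(-6*h + u)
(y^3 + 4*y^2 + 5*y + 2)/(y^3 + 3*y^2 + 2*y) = (y + 1)/y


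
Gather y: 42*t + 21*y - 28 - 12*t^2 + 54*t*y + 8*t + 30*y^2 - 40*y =-12*t^2 + 50*t + 30*y^2 + y*(54*t - 19) - 28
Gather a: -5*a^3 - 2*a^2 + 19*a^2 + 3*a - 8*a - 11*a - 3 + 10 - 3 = -5*a^3 + 17*a^2 - 16*a + 4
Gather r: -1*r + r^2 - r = r^2 - 2*r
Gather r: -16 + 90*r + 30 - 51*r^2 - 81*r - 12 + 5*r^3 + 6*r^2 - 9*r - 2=5*r^3 - 45*r^2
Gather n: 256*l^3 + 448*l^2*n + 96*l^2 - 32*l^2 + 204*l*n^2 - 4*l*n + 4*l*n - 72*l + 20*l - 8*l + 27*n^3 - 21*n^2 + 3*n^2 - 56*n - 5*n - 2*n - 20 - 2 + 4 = 256*l^3 + 64*l^2 - 60*l + 27*n^3 + n^2*(204*l - 18) + n*(448*l^2 - 63) - 18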